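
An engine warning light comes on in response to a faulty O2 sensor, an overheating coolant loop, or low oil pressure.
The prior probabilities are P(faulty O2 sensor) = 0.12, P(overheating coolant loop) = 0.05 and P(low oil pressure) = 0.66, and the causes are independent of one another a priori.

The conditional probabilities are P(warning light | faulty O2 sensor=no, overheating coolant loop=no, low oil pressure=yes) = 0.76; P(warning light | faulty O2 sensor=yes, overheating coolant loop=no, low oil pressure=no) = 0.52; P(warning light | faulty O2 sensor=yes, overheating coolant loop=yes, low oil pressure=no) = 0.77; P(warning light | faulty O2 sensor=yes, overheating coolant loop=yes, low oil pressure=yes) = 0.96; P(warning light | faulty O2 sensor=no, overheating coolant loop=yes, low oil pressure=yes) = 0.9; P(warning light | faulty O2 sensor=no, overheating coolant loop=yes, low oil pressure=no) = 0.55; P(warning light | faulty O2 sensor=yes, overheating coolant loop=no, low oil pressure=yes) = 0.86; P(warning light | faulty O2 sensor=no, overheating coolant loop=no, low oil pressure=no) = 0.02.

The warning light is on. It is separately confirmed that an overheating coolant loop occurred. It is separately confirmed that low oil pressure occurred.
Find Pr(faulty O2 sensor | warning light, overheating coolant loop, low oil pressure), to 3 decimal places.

Enumerate both values of faulty O2 sensor and weight by the priors:
  P(warning light | overheating coolant loop, low oil pressure) = 0.9×0.88 + 0.96×0.12
        = 0.792000 + 0.115200 = 0.907200
Keeping only the faulty O2 sensor-present terms gives 0.115200, so
  P(faulty O2 sensor | warning light, overheating coolant loop, low oil pressure) = 0.115200 / 0.907200 ≈ 0.127

Pr(faulty O2 sensor | warning light, overheating coolant loop, low oil pressure) ≈ 0.127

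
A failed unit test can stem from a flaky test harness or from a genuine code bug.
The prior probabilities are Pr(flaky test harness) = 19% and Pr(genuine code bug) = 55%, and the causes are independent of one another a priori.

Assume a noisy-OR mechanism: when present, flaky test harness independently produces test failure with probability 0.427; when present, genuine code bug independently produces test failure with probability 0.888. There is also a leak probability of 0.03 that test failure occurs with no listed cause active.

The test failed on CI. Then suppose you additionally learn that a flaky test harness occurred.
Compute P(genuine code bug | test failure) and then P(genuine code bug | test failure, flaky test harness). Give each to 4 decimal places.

Under noisy-OR, P(test failure | causes) = 1 − (1−0.03)·∏(1−qᵢ) over the active causes.
Enumerate the 4 (flaky test harness, genuine code bug) configurations and weight by the priors:
  P(test failure) = 0.03*0.81*0.45 + 0.89136*0.81*0.55 + 0.44419*0.19*0.45 + 0.937749*0.19*0.55
        = 0.010935 + 0.397101 + 0.037978 + 0.097995 = 0.544009
The terms with genuine code bug present sum to 0.495096, so
  P(genuine code bug | test failure) = 0.495096 / 0.544009 ≈ 0.9101

Now condition on the additional information:
Enumerate both values of genuine code bug and weight by the priors:
  P(test failure | flaky test harness) = 0.44419*0.45 + 0.937749*0.55
        = 0.199885 + 0.515762 = 0.715647
Keeping only the genuine code bug-present terms gives 0.515762, so
  P(genuine code bug | test failure, flaky test harness) = 0.515762 / 0.715647 ≈ 0.7207

P(genuine code bug | test failure) ≈ 0.9101; P(genuine code bug | test failure, flaky test harness) ≈ 0.7207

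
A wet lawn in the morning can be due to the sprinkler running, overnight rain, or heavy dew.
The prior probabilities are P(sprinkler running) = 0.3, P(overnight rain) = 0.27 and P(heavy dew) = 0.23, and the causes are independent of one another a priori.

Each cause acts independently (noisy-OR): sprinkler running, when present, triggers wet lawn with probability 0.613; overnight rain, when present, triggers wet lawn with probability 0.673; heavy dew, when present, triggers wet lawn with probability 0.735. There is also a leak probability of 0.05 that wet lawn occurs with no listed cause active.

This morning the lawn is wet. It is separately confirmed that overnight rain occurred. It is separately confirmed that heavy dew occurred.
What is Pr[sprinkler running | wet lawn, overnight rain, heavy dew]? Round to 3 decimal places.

Under noisy-OR, P(wet lawn | causes) = 1 − (1−0.05)·∏(1−qᵢ) over the active causes.
P(wet lawn | overnight rain, heavy dew) = 0.917678·0.7 + 0.968141·0.3 = 0.642375 + 0.290442 = 0.932817
Of this, 0.290442 comes from 0.968141·0.3 (the sprinkler running=true cases).
Hence the posterior is 0.290442/0.932817 ≈ 0.311.

Pr[sprinkler running | wet lawn, overnight rain, heavy dew] ≈ 0.311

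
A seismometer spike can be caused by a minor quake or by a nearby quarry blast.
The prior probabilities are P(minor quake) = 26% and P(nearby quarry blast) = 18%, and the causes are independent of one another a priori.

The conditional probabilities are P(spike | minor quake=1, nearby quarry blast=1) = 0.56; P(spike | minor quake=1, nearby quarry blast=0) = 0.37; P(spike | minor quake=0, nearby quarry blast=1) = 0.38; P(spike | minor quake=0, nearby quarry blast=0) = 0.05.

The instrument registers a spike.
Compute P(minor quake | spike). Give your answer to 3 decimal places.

P(minor quake | spike) ≈ 0.565

For the numerator, keep only minor quake=true terms: 0.078884 + 0.026208 = 0.105092
Denominator P(spike): 0.05·0.74·0.82 + 0.38·0.74·0.18 + 0.37·0.26·0.82 + 0.56·0.26·0.18 = 0.186048
Posterior = 0.105092 / 0.186048 ≈ 0.565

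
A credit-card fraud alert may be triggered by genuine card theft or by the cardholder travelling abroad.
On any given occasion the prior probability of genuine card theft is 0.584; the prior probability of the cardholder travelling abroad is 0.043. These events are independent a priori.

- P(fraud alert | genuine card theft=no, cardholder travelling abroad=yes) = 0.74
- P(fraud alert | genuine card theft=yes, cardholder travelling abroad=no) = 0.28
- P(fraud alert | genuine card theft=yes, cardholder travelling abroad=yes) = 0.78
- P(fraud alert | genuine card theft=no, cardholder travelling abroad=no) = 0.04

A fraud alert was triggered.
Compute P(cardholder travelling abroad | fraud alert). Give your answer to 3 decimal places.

For the numerator, keep only cardholder travelling abroad=true terms: 0.013237 + 0.019587 = 0.032824
Normalizer over all consistent configurations: 0.04×0.416×0.957 + 0.74×0.416×0.043 + 0.28×0.584×0.957 + 0.78×0.584×0.043 = 0.205237
Posterior = 0.032824 / 0.205237 ≈ 0.160

P(cardholder travelling abroad | fraud alert) ≈ 0.160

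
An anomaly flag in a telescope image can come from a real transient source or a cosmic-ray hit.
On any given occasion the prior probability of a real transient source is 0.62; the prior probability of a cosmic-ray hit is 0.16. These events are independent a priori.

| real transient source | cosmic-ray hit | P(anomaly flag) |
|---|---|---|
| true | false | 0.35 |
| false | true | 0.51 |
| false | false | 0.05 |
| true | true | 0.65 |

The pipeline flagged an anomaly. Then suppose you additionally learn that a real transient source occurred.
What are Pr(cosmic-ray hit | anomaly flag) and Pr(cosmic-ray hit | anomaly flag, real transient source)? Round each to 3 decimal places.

P(anomaly flag) = 0.05·0.38·0.84 + 0.51·0.38·0.16 + 0.35·0.62·0.84 + 0.65·0.62·0.16 = 0.015960 + 0.031008 + 0.182280 + 0.064480 = 0.293728
Restricting to configurations with cosmic-ray hit present: 0.031008 + 0.064480 = 0.095488.
Hence the posterior is 0.095488/0.293728 ≈ 0.325.

Now condition on the additional information:
Enumerate both values of cosmic-ray hit and weight by the priors:
  P(anomaly flag | real transient source) = 0.35×0.84 + 0.65×0.16
        = 0.294000 + 0.104000 = 0.398000
Keeping only the cosmic-ray hit-present terms gives 0.104000, so
  P(cosmic-ray hit | anomaly flag, real transient source) = 0.104000 / 0.398000 ≈ 0.261

Pr(cosmic-ray hit | anomaly flag) ≈ 0.325; Pr(cosmic-ray hit | anomaly flag, real transient source) ≈ 0.261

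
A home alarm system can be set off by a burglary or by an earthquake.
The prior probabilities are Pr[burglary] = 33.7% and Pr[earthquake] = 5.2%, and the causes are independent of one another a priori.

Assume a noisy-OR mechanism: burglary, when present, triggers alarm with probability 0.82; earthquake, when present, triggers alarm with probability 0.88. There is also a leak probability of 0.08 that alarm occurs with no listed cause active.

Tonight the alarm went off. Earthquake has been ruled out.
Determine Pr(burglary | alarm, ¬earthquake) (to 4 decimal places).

Under noisy-OR, P(alarm | causes) = 1 − (1−0.08)·∏(1−qᵢ) over the active causes.
Numerator (weight on configurations with burglary): 0.8344*0.337 = 0.281193
Denominator P(alarm | ¬earthquake): 0.08*0.663 + 0.8344*0.337 = 0.334233
P(burglary | alarm, ¬earthquake) = 0.281193/0.334233 ≈ 0.8413

Pr(burglary | alarm, ¬earthquake) ≈ 0.8413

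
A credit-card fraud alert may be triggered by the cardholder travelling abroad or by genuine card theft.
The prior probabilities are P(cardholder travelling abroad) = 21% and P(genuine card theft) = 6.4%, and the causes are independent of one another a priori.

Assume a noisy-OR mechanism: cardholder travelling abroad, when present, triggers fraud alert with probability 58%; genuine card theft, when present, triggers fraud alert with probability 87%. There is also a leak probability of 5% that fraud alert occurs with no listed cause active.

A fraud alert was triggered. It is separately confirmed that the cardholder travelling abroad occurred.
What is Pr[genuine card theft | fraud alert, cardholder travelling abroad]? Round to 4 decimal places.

Under noisy-OR, P(fraud alert | causes) = 1 − (1−0.05)·∏(1−qᵢ) over the active causes.
Enumerate both values of genuine card theft and weight by the priors:
  P(fraud alert | cardholder travelling abroad) = 0.601*0.936 + 0.94813*0.064
        = 0.562536 + 0.060680 = 0.623216
Configurations with genuine card theft contribute 0.060680, so
  P(genuine card theft | fraud alert, cardholder travelling abroad) = 0.060680 / 0.623216 ≈ 0.0974

Pr[genuine card theft | fraud alert, cardholder travelling abroad] ≈ 0.0974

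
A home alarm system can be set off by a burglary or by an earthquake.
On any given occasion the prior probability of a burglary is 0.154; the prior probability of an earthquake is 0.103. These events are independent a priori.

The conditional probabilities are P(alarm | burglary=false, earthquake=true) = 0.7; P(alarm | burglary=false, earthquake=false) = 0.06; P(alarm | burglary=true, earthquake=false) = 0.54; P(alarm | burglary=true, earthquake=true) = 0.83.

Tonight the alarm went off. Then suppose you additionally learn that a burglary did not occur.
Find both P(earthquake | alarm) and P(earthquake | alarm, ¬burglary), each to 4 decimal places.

P(earthquake | alarm) ≈ 0.3817; P(earthquake | alarm, ¬burglary) ≈ 0.5726

For the numerator, keep only earthquake=true terms: 0.060997 + 0.013165 = 0.074162
Normalizer over all consistent configurations: 0.06×0.846×0.897 + 0.7×0.846×0.103 + 0.54×0.154×0.897 + 0.83×0.154×0.103 = 0.194289
P(earthquake | alarm) = 0.074162/0.194289 ≈ 0.3817

Now condition on the additional information:
Enumerate both values of earthquake and weight by the priors:
  P(alarm | ¬burglary) = 0.06·0.897 + 0.7·0.103
        = 0.053820 + 0.072100 = 0.125920
Configurations with earthquake contribute 0.072100, so
  P(earthquake | alarm, ¬burglary) = 0.072100 / 0.125920 ≈ 0.5726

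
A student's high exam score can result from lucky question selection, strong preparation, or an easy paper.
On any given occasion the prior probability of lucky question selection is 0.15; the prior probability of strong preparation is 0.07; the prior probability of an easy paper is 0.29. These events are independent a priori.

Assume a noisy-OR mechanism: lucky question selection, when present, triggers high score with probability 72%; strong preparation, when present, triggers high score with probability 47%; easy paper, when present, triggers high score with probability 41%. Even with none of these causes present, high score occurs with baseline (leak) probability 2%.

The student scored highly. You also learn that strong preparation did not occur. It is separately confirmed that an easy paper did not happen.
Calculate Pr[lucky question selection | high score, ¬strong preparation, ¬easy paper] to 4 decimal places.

Pr[lucky question selection | high score, ¬strong preparation, ¬easy paper] ≈ 0.8649

Under noisy-OR, P(high score | causes) = 1 − (1−0.02)·∏(1−qᵢ) over the active causes.
P(high score | ¬strong preparation, ¬easy paper) = 0.02×0.85 + 0.7256×0.15 = 0.017000 + 0.108840 = 0.125840
Of this, 0.108840 comes from 0.7256×0.15 (the lucky question selection=true cases).
Hence the posterior is 0.108840/0.125840 ≈ 0.8649.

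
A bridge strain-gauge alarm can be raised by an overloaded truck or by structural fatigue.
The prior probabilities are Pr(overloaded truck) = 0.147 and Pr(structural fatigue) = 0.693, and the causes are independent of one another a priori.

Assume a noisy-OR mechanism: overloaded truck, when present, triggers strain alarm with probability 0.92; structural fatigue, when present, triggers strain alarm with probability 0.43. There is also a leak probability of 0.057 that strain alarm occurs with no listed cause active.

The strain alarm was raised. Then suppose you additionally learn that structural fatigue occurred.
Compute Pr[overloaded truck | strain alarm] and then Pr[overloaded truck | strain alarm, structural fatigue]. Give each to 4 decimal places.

Pr[overloaded truck | strain alarm] ≈ 0.3256; Pr[overloaded truck | strain alarm, structural fatigue] ≈ 0.2629

Under noisy-OR, P(strain alarm | causes) = 1 − (1−0.057)·∏(1−qᵢ) over the active causes.
By total probability over the 4 (overloaded truck, structural fatigue) configurations:
  P(strain alarm) = 0.057*0.853*0.307 + 0.46249*0.853*0.693 + 0.92456*0.147*0.307 + 0.956999*0.147*0.693
        = 0.014927 + 0.273391 + 0.041724 + 0.097490 = 0.427532
Configurations with overloaded truck contribute 0.139214, so
  P(overloaded truck | strain alarm) = 0.139214 / 0.427532 ≈ 0.3256

Now condition on the additional information:
Weight on overloaded truck=true, given the evidence: 0.956999*0.147 = 0.140679
Denominator P(strain alarm | structural fatigue): 0.46249*0.853 + 0.956999*0.147 = 0.535183
P(overloaded truck | strain alarm, structural fatigue) = 0.140679/0.535183 ≈ 0.2629
— structural fatigue explains away the evidence for overloaded truck.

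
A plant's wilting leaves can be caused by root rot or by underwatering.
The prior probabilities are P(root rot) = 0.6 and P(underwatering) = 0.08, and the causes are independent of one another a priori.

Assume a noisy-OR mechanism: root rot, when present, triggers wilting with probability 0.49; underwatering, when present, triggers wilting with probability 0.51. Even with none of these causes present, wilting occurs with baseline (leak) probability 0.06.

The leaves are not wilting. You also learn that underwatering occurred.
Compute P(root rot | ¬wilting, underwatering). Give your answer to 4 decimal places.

P(root rot | ¬wilting, underwatering) ≈ 0.4334

Under noisy-OR, P(wilting | causes) = 1 − (1−0.06)·∏(1−qᵢ) over the active causes.
Weight on root rot=true, given the evidence: 0.234906×0.6 = 0.140944
The normalizing constant is 0.4606×0.4 + 0.234906×0.6 = 0.325184
Posterior = 0.140944 / 0.325184 ≈ 0.4334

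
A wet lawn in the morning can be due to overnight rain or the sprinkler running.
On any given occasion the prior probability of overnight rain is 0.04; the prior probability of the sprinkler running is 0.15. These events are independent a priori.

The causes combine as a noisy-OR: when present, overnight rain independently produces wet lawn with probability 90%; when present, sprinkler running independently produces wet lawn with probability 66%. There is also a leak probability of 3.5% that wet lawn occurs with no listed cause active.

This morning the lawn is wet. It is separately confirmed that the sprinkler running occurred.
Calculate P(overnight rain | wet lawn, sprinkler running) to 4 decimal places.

P(overnight rain | wet lawn, sprinkler running) ≈ 0.0566

Under noisy-OR, P(wet lawn | causes) = 1 − (1−0.035)·∏(1−qᵢ) over the active causes.
For the numerator, keep only overnight rain=true terms: 0.96719*0.04 = 0.038688
The normalizing constant is 0.6719*0.96 + 0.96719*0.04 = 0.683712
Posterior = 0.038688 / 0.683712 ≈ 0.0566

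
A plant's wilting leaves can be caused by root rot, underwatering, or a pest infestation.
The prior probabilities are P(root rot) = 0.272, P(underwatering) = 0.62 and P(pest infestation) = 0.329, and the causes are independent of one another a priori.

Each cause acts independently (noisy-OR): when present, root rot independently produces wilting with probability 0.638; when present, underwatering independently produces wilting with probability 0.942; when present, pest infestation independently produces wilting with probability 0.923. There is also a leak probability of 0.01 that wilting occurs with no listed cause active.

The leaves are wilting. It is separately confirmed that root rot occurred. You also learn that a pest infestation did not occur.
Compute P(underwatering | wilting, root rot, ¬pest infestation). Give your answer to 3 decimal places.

P(underwatering | wilting, root rot, ¬pest infestation) ≈ 0.713

Under noisy-OR, P(wilting | causes) = 1 − (1−0.01)·∏(1−qᵢ) over the active causes.
P(wilting | root rot, ¬pest infestation) = 0.64162×0.38 + 0.979214×0.62 = 0.243816 + 0.607113 = 0.850929
Of this, 0.607113 comes from 0.979214×0.62 (the underwatering=true cases).
So P(underwatering | wilting, root rot, ¬pest infestation) = 0.607113/0.850929 ≈ 0.713.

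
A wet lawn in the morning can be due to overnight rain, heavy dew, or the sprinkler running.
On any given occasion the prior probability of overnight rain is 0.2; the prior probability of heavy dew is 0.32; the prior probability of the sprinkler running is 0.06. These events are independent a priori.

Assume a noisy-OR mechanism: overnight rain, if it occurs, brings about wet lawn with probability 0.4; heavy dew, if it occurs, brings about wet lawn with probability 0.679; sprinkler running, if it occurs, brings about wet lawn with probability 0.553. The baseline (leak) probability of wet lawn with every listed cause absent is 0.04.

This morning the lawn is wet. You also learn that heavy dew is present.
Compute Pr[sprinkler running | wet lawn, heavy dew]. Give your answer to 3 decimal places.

Under noisy-OR, P(wet lawn | causes) = 1 − (1−0.04)·∏(1−qᵢ) over the active causes.
For the numerator, keep only sprinkler running=true terms: 0.041388 + 0.011008 = 0.052396
Denominator P(wet lawn | heavy dew): 0.69184·0.8·0.94 + 0.862252·0.8·0.06 + 0.815104·0.2·0.94 + 0.917351·0.2·0.06 = 0.725900
P(sprinkler running | wet lawn, heavy dew) = 0.052396/0.725900 ≈ 0.072

Pr[sprinkler running | wet lawn, heavy dew] ≈ 0.072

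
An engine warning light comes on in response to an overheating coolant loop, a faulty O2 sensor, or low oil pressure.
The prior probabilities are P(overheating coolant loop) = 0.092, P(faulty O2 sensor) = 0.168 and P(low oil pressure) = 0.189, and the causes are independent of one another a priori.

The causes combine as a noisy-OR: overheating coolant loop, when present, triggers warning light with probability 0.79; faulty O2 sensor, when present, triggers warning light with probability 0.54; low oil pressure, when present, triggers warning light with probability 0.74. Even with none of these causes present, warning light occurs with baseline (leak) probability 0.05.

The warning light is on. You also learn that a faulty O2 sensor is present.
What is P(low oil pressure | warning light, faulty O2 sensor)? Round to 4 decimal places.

Under noisy-OR, P(warning light | causes) = 1 − (1−0.05)·∏(1−qᵢ) over the active causes.
Numerator (weight on configurations with low oil pressure): 0.152113 + 0.016973 = 0.169086
The normalizing constant is 0.563*0.908*0.811 + 0.88638*0.908*0.189 + 0.90823*0.092*0.811 + 0.97614*0.092*0.189 = 0.651437
P(low oil pressure | warning light, faulty O2 sensor) = 0.169086/0.651437 ≈ 0.2596

P(low oil pressure | warning light, faulty O2 sensor) ≈ 0.2596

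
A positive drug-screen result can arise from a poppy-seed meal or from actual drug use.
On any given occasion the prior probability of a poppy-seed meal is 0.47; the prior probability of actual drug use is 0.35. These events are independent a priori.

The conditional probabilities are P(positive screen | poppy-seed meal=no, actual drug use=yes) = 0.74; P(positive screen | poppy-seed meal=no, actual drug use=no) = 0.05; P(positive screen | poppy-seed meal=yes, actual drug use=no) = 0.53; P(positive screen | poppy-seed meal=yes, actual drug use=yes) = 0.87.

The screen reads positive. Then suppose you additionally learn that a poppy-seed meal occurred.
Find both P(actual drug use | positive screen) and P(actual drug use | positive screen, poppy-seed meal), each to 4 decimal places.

P(actual drug use | positive screen) ≈ 0.6102; P(actual drug use | positive screen, poppy-seed meal) ≈ 0.4692

Weight on actual drug use=true, given the evidence: 0.137270 + 0.143115 = 0.280385
The normalizing constant is 0.05·0.53·0.65 + 0.74·0.53·0.35 + 0.53·0.47·0.65 + 0.87·0.47·0.35 = 0.459525
Posterior = 0.280385 / 0.459525 ≈ 0.6102

Now condition on the additional information:
Sum P(positive screen|·) weighted by the priors over both values of actual drug use:
  P(positive screen | poppy-seed meal) = 0.53*0.65 + 0.87*0.35
        = 0.344500 + 0.304500 = 0.649000
The terms with actual drug use present sum to 0.304500, so
  P(actual drug use | positive screen, poppy-seed meal) = 0.304500 / 0.649000 ≈ 0.4692
Conditioning on poppy-seed meal lowers the posterior on actual drug use: the classic explaining-away effect in a common-effect structure.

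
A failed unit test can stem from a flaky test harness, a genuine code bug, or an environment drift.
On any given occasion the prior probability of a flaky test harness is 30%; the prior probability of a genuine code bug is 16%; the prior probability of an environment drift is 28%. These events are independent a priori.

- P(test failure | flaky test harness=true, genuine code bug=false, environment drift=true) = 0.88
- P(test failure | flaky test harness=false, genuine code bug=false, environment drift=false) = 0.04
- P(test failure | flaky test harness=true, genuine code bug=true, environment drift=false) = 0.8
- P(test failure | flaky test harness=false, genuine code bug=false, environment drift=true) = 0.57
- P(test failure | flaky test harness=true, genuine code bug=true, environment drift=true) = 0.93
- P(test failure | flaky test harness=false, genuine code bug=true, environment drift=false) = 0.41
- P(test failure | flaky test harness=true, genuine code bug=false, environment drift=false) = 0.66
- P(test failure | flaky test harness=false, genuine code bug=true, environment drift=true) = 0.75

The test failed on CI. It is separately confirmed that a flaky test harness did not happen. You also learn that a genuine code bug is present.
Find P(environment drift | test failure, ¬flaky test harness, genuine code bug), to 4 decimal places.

P(environment drift | test failure, ¬flaky test harness, genuine code bug) ≈ 0.4157

By total probability over both values of environment drift:
  P(test failure | ¬flaky test harness, genuine code bug) = 0.41·0.72 + 0.75·0.28
        = 0.295200 + 0.210000 = 0.505200
Keeping only the environment drift-present terms gives 0.210000, so
  P(environment drift | test failure, ¬flaky test harness, genuine code bug) = 0.210000 / 0.505200 ≈ 0.4157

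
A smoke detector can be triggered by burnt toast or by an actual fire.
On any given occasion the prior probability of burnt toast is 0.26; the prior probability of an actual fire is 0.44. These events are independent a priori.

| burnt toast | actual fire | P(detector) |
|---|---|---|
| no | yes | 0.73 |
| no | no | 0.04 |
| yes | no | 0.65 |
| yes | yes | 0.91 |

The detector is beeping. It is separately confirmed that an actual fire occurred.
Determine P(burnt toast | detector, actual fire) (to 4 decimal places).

P(burnt toast | detector, actual fire) ≈ 0.3046

Sum P(detector|·) weighted by the priors over both values of burnt toast:
  P(detector | actual fire) = 0.73·0.74 + 0.91·0.26
        = 0.540200 + 0.236600 = 0.776800
Keeping only the burnt toast-present terms gives 0.236600, so
  P(burnt toast | detector, actual fire) = 0.236600 / 0.776800 ≈ 0.3046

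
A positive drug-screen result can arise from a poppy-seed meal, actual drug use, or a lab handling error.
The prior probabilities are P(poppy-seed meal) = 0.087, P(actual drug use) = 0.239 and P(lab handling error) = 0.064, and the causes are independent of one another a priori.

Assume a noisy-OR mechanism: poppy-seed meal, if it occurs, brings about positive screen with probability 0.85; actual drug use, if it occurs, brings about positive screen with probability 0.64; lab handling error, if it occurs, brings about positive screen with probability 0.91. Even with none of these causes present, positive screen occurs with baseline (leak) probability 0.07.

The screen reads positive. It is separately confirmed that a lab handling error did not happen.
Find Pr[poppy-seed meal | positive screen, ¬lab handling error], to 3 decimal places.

Pr[poppy-seed meal | positive screen, ¬lab handling error] ≈ 0.284

Under noisy-OR, P(positive screen | causes) = 1 − (1−0.07)·∏(1−qᵢ) over the active causes.
By total probability over the 4 (poppy-seed meal, actual drug use) configurations:
  P(positive screen | ¬lab handling error) = 0.07*0.913*0.761 + 0.6652*0.913*0.239 + 0.8605*0.087*0.761 + 0.94978*0.087*0.239
        = 0.048636 + 0.145151 + 0.056971 + 0.019749 = 0.270507
Configurations with poppy-seed meal contribute 0.076720, so
  P(poppy-seed meal | positive screen, ¬lab handling error) = 0.076720 / 0.270507 ≈ 0.284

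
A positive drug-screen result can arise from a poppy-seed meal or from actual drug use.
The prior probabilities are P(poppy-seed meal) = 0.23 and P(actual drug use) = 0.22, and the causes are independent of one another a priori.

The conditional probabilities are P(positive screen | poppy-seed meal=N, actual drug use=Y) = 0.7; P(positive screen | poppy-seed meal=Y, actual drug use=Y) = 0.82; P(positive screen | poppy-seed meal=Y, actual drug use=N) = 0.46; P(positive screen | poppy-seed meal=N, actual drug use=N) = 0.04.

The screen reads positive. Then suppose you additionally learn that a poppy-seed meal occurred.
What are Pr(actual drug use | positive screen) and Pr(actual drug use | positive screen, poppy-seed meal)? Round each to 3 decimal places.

Sum P(positive screen|·) weighted by the priors over the 4 (poppy-seed meal, actual drug use) configurations:
  P(positive screen) = 0.04×0.77×0.78 + 0.7×0.77×0.22 + 0.46×0.23×0.78 + 0.82×0.23×0.22
        = 0.024024 + 0.118580 + 0.082524 + 0.041492 = 0.266620
The terms with actual drug use present sum to 0.160072, so
  P(actual drug use | positive screen) = 0.160072 / 0.266620 ≈ 0.600

With the extra evidence:
P(positive screen | poppy-seed meal) = 0.46·0.78 + 0.82·0.22 = 0.358800 + 0.180400 = 0.539200
Of this, 0.180400 comes from 0.82·0.22 (the actual drug use=true cases).
Hence the posterior is 0.180400/0.539200 ≈ 0.335.
This is intercausal reasoning (explaining away): once poppy-seed meal accounts for the positive screen, actual drug use becomes less likely.

Pr(actual drug use | positive screen) ≈ 0.600; Pr(actual drug use | positive screen, poppy-seed meal) ≈ 0.335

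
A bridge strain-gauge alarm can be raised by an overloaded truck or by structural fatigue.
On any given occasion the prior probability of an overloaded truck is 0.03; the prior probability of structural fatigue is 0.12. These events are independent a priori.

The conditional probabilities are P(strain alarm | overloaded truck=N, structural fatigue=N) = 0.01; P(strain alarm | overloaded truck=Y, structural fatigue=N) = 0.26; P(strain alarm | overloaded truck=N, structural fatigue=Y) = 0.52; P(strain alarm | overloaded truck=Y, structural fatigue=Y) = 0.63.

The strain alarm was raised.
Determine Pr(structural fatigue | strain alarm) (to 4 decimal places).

Pr(structural fatigue | strain alarm) ≈ 0.8031

P(strain alarm) = 0.01*0.97*0.88 + 0.52*0.97*0.12 + 0.26*0.03*0.88 + 0.63*0.03*0.12 = 0.008536 + 0.060528 + 0.006864 + 0.002268 = 0.078196
Restricting to configurations with structural fatigue present: 0.060528 + 0.002268 = 0.062796.
Hence the posterior is 0.062796/0.078196 ≈ 0.8031.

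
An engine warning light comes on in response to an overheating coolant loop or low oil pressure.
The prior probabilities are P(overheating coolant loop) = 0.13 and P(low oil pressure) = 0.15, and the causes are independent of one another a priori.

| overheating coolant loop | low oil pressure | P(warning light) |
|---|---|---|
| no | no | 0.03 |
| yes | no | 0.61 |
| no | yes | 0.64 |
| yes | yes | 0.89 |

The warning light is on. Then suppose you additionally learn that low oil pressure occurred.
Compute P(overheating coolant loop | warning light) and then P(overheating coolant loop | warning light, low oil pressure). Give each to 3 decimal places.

P(warning light) = 0.03×0.87×0.85 + 0.64×0.87×0.15 + 0.61×0.13×0.85 + 0.89×0.13×0.15 = 0.022185 + 0.083520 + 0.067405 + 0.017355 = 0.190465
Restricting to configurations with overheating coolant loop present: 0.067405 + 0.017355 = 0.084760.
Hence the posterior is 0.084760/0.190465 ≈ 0.445.

With the extra evidence:
For the numerator, keep only overheating coolant loop=true terms: 0.89*0.13 = 0.115700
Denominator P(warning light | low oil pressure): 0.64*0.87 + 0.89*0.13 = 0.672500
P(overheating coolant loop | warning light, low oil pressure) = 0.115700/0.672500 ≈ 0.172
— low oil pressure explains away the evidence for overheating coolant loop.

P(overheating coolant loop | warning light) ≈ 0.445; P(overheating coolant loop | warning light, low oil pressure) ≈ 0.172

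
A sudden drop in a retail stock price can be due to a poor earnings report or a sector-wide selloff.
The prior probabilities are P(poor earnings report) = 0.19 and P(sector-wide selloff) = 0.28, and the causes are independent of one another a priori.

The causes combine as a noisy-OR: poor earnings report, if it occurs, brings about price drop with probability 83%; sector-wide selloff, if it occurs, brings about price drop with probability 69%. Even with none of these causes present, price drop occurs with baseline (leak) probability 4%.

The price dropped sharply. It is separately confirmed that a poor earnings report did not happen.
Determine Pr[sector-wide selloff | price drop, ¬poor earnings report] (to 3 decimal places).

Pr[sector-wide selloff | price drop, ¬poor earnings report] ≈ 0.872

Under noisy-OR, P(price drop | causes) = 1 − (1−0.04)·∏(1−qᵢ) over the active causes.
By total probability over both values of sector-wide selloff:
  P(price drop | ¬poor earnings report) = 0.04*0.72 + 0.7024*0.28
        = 0.028800 + 0.196672 = 0.225472
The terms with sector-wide selloff present sum to 0.196672, so
  P(sector-wide selloff | price drop, ¬poor earnings report) = 0.196672 / 0.225472 ≈ 0.872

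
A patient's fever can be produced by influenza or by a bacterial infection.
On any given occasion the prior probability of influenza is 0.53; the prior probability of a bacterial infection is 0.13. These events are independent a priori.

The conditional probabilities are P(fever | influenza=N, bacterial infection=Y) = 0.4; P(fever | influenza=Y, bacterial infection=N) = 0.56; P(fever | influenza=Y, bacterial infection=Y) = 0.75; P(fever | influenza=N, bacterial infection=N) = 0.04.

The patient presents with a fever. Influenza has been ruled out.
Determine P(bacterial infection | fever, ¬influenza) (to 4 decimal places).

By total probability over both values of bacterial infection:
  P(fever | ¬influenza) = 0.04*0.87 + 0.4*0.13
        = 0.034800 + 0.052000 = 0.086800
The terms with bacterial infection present sum to 0.052000, so
  P(bacterial infection | fever, ¬influenza) = 0.052000 / 0.086800 ≈ 0.5991

P(bacterial infection | fever, ¬influenza) ≈ 0.5991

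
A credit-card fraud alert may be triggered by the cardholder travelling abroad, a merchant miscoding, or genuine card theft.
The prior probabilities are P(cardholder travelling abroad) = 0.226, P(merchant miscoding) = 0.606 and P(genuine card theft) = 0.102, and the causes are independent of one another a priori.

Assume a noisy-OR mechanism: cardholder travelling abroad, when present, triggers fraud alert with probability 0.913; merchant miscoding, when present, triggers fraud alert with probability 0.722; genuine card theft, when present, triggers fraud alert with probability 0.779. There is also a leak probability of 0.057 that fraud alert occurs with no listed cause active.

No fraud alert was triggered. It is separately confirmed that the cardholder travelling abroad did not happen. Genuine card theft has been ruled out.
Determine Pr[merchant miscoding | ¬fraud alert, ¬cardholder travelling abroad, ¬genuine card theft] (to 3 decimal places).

Under noisy-OR, P(fraud alert | causes) = 1 − (1−0.057)·∏(1−qᵢ) over the active causes.
Sum P(¬fraud alert|·) weighted by the priors over both values of merchant miscoding:
  P(¬fraud alert | ¬cardholder travelling abroad, ¬genuine card theft) = 0.943*0.394 + 0.262154*0.606
        = 0.371542 + 0.158865 = 0.530407
Configurations with merchant miscoding contribute 0.158865, so
  P(merchant miscoding | ¬fraud alert, ¬cardholder travelling abroad, ¬genuine card theft) = 0.158865 / 0.530407 ≈ 0.300

Pr[merchant miscoding | ¬fraud alert, ¬cardholder travelling abroad, ¬genuine card theft] ≈ 0.300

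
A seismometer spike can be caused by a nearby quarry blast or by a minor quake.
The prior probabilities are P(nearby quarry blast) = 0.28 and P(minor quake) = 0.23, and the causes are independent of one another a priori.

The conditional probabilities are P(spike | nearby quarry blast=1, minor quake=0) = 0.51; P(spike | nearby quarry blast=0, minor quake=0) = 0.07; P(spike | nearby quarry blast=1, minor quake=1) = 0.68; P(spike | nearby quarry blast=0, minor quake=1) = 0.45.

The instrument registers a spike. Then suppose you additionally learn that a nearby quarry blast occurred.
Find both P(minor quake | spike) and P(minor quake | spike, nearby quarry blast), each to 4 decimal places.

Enumerate the 4 (nearby quarry blast, minor quake) configurations and weight by the priors:
  P(spike) = 0.07*0.72*0.77 + 0.45*0.72*0.23 + 0.51*0.28*0.77 + 0.68*0.28*0.23
        = 0.038808 + 0.074520 + 0.109956 + 0.043792 = 0.267076
Configurations with minor quake contribute 0.118312, so
  P(minor quake | spike) = 0.118312 / 0.267076 ≈ 0.4430

Now condition on the additional information:
P(spike | nearby quarry blast) = 0.51*0.77 + 0.68*0.23 = 0.392700 + 0.156400 = 0.549100
Of this, 0.156400 comes from 0.68*0.23 (the minor quake=true cases).
Hence the posterior is 0.156400/0.549100 ≈ 0.2848.

P(minor quake | spike) ≈ 0.4430; P(minor quake | spike, nearby quarry blast) ≈ 0.2848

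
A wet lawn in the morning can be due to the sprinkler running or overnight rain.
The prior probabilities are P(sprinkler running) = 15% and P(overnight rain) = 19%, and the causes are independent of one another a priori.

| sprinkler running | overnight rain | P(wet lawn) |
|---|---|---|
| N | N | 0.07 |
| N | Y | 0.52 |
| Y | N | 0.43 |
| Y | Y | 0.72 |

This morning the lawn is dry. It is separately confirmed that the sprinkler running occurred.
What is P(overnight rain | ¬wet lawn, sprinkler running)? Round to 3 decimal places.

Weight on overnight rain=true, given the evidence: 0.28×0.19 = 0.053200
Denominator P(¬wet lawn | sprinkler running): 0.57×0.81 + 0.28×0.19 = 0.514900
P(overnight rain | ¬wet lawn, sprinkler running) = 0.053200/0.514900 ≈ 0.103

P(overnight rain | ¬wet lawn, sprinkler running) ≈ 0.103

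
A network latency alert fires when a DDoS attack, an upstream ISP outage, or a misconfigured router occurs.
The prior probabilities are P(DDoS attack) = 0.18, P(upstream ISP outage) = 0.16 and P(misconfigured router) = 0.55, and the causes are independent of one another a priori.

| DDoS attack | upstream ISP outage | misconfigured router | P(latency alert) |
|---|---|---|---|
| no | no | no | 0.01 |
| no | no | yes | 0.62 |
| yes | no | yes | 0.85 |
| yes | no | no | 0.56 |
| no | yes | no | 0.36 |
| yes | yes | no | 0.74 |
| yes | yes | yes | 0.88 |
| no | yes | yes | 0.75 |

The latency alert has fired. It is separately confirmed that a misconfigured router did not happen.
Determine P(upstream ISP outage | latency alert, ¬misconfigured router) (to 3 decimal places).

P(upstream ISP outage | latency alert, ¬misconfigured router) ≈ 0.428

Weight on upstream ISP outage=true, given the evidence: 0.047232 + 0.021312 = 0.068544
The normalizing constant is 0.01*0.82*0.84 + 0.36*0.82*0.16 + 0.56*0.18*0.84 + 0.74*0.18*0.16 = 0.160104
P(upstream ISP outage | latency alert, ¬misconfigured router) = 0.068544/0.160104 ≈ 0.428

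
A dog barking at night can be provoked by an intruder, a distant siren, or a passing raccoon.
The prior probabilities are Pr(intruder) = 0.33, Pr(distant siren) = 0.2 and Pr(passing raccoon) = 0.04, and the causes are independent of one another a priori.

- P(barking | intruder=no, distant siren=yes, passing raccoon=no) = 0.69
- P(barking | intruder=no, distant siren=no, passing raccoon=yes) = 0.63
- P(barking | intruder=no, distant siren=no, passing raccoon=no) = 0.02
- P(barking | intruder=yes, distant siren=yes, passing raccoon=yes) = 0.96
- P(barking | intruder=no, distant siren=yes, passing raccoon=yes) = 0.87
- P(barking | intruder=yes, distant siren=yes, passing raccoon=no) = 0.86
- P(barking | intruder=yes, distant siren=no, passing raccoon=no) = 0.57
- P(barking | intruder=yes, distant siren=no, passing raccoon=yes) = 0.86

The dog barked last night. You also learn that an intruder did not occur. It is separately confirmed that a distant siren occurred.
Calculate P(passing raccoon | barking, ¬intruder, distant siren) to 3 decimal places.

Enumerate both values of passing raccoon and weight by the priors:
  P(barking | ¬intruder, distant siren) = 0.69·0.96 + 0.87·0.04
        = 0.662400 + 0.034800 = 0.697200
Configurations with passing raccoon contribute 0.034800, so
  P(passing raccoon | barking, ¬intruder, distant siren) = 0.034800 / 0.697200 ≈ 0.050

P(passing raccoon | barking, ¬intruder, distant siren) ≈ 0.050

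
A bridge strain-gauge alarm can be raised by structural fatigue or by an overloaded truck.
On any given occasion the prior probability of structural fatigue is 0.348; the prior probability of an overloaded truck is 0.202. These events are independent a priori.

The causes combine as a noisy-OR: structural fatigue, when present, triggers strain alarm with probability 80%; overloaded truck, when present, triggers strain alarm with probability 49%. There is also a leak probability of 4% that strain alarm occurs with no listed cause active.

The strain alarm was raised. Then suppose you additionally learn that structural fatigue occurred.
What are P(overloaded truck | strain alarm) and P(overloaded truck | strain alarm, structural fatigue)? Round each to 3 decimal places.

P(overloaded truck | strain alarm) ≈ 0.348; P(overloaded truck | strain alarm, structural fatigue) ≈ 0.220

Under noisy-OR, P(strain alarm | causes) = 1 − (1−0.04)·∏(1−qᵢ) over the active causes.
Sum P(strain alarm|·) weighted by the priors over the 4 (structural fatigue, overloaded truck) configurations:
  P(strain alarm) = 0.04×0.652×0.798 + 0.5104×0.652×0.202 + 0.808×0.348×0.798 + 0.90208×0.348×0.202
        = 0.020812 + 0.067222 + 0.224385 + 0.063413 = 0.375832
The terms with overloaded truck present sum to 0.130635, so
  P(overloaded truck | strain alarm) = 0.130635 / 0.375832 ≈ 0.348

Now condition on the additional information:
P(strain alarm | structural fatigue) = 0.808·0.798 + 0.90208·0.202 = 0.644784 + 0.182220 = 0.827004
Of this, 0.182220 comes from 0.90208·0.202 (the overloaded truck=true cases).
Hence the posterior is 0.182220/0.827004 ≈ 0.220.
— structural fatigue explains away the evidence for overloaded truck.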